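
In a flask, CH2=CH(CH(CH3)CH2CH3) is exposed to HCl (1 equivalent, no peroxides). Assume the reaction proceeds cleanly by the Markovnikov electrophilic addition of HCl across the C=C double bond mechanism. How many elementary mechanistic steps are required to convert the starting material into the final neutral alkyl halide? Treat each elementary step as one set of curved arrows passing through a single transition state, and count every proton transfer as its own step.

Step 1: The π electrons of the C=C bond attack a proton of HCl; Markovnikov addition places the new C–H on the less-substituted alkene carbon, so the positive charge ends up on the more-substituted carbon — a secondary carbocation. The H–Cl bond breaks heterolytically, releasing Cl⁻.
Step 2: Carbocation rearrangement: a 1,2-hydride shift from the adjacent sec-butyl carbon converts the initially-formed secondary cation into the more stable tertiary cation.
Step 3: The Cl⁻ anion donates a lone pair to the carbocation, forming the new C–Cl σ-bond and giving the neutral alkyl halide.
Total: 3 elementary steps.

3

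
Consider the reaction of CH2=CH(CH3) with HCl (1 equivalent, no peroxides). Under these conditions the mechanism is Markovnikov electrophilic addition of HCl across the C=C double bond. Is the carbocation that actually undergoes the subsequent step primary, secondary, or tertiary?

Step 1: Protonation of the alkene by HCl: the π bond acts as the nucleophile and picks up H⁺, giving the more stable (Markovnikov) secondary carbocation. The H–Cl bond breaks heterolytically, releasing Cl⁻.
No single 1,2-shift to an adjacent carbon would give a more-substituted cation, so no rearrangement occurs.

secondary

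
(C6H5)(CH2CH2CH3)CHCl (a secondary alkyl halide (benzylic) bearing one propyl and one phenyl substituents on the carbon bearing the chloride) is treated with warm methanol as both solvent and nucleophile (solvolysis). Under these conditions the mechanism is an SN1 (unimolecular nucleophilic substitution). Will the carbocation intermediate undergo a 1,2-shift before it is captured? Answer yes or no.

no

The first-formed carbocation is secondary.
No single 1,2-shift to an adjacent carbon would produce a more-substituted cation than the one already present, so no rearrangement occurs.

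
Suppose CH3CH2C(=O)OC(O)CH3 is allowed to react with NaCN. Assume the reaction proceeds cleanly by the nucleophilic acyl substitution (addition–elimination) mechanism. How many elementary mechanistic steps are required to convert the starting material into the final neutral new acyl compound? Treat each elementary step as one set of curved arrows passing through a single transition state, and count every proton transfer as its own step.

Step 1: CN⁻ adds to the carbonyl carbon; the C=O π electrons shift onto oxygen and a tetrahedral alkoxide intermediate forms.
Step 2: Elimination step: re-formation of the carbonyl π bond drives out CH3CO2⁻, giving the new acyl compound.
Total: 2 elementary steps.

2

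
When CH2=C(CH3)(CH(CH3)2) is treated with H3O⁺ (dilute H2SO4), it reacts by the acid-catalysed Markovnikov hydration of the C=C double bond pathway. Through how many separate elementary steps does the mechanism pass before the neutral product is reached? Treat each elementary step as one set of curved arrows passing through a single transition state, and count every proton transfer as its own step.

Step 1: The π electrons of the C=C bond attack a proton of H3O⁺; Markovnikov addition places the new C–H on the less-substituted alkene carbon, so the positive charge ends up on the more-substituted carbon — a tertiary carbocation. H2O is released.
(No 1,2-shift: no single shift to an adjacent carbon would give a more stable cation.)
Step 2: Nucleophilic capture of the cation by H2O produces the protonated alcohol (an oxonium ion).
Step 3: H2O removes a proton from the oxonium oxygen, regenerating H3O⁺ and giving the neutral alcohol.
Total: 3 elementary steps.

3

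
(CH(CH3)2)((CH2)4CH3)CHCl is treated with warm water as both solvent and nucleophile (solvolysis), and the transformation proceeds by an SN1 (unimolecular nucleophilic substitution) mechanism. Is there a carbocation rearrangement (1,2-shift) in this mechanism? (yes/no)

yes

The first-formed carbocation is secondary.
The adjacent isopropyl carbon already bears 2 other carbon substituents and has a hydrogen to migrate; after a 1,2-hydride shift from that carbon the positive charge sits on a tertiary centre.
Tertiary is more stable than secondary, so the shift occurs.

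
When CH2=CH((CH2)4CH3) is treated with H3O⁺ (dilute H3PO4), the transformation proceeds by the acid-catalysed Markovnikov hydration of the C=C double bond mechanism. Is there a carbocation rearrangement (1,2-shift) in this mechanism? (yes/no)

The first-formed carbocation is secondary.
No single 1,2-shift to an adjacent carbon would produce a more-substituted cation than the one already present, so no rearrangement occurs.

no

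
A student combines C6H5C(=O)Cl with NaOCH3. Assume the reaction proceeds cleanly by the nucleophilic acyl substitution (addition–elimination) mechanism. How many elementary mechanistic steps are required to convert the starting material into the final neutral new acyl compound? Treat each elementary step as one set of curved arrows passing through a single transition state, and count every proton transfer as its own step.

2

Step 1: Nucleophilic addition of CH3O⁻ to the acyl carbon breaks the π(C=O) bond and yields a tetrahedral, anionic intermediate.
Step 2: An oxygen lone pair re-forms the C=O π bond as the C–Cl σ-bond breaks; Cl⁻ is expelled.
Total: 2 elementary steps.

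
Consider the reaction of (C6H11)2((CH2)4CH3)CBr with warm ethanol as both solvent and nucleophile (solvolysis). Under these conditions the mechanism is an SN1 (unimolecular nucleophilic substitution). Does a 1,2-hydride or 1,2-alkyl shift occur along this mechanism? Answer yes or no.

no

The first-formed carbocation is tertiary.
No single 1,2-shift to an adjacent carbon would produce a more-substituted cation than the one already present, so no rearrangement occurs.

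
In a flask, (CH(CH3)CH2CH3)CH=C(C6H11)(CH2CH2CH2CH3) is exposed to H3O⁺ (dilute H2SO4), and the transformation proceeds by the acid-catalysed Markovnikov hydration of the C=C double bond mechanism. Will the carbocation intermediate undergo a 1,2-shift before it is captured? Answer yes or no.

no

The first-formed carbocation is tertiary.
No single 1,2-shift to an adjacent carbon would produce a more-substituted cation than the one already present, so no rearrangement occurs.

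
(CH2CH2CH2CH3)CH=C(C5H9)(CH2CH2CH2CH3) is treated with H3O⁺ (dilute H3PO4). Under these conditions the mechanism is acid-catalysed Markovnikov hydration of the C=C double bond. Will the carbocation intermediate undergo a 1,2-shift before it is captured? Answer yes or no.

no

The first-formed carbocation is tertiary.
No single 1,2-shift to an adjacent carbon would produce a more-substituted cation than the one already present, so no rearrangement occurs.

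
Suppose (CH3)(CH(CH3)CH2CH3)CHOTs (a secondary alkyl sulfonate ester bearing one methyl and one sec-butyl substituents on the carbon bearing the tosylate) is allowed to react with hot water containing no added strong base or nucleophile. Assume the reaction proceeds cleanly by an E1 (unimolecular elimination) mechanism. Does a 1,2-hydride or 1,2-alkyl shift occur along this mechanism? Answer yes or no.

The first-formed carbocation is secondary.
The adjacent sec-butyl carbon already bears 2 other carbon substituents and has a hydrogen to migrate; after a 1,2-hydride shift from that carbon the positive charge sits on a tertiary centre.
Tertiary is more stable than secondary, so the shift occurs.

yes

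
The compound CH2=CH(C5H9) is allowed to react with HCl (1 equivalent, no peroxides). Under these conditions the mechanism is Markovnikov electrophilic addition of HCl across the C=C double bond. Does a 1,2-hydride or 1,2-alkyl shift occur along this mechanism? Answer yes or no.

The first-formed carbocation is secondary.
The adjacent cyclopentyl carbon already bears 2 other carbon substituents and has a hydrogen to migrate; after a 1,2-hydride shift from that carbon the positive charge sits on a tertiary centre.
Tertiary is more stable than secondary, so the shift occurs.

yes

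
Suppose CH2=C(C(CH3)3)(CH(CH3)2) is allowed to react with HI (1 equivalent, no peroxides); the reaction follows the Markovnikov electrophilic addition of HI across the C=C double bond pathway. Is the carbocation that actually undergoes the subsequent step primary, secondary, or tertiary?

Step 1: Protonation of the alkene by HI: the π bond acts as the nucleophile and picks up H⁺, giving the more stable (Markovnikov) tertiary carbocation. The H–I bond breaks heterolytically, releasing I⁻.
No single 1,2-shift to an adjacent carbon would give a more-substituted cation, so no rearrangement occurs.

tertiary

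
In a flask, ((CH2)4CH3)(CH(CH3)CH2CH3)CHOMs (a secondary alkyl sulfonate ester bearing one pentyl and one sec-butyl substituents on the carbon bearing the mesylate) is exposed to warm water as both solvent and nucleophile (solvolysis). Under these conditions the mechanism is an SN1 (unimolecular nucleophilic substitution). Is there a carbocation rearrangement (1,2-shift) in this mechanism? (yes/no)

yes

The first-formed carbocation is secondary.
The adjacent sec-butyl carbon already bears 2 other carbon substituents and has a hydrogen to migrate; after a 1,2-hydride shift from that carbon the positive charge sits on a tertiary centre.
Tertiary is more stable than secondary, so the shift occurs.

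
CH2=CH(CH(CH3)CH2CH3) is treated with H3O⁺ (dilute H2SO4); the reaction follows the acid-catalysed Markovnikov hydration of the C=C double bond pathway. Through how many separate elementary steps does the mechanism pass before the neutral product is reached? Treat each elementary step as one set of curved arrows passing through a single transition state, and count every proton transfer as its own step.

Step 1: The π electrons of the C=C bond attack a proton of H3O⁺; Markovnikov addition places the new C–H on the less-substituted alkene carbon, so the positive charge ends up on the more-substituted carbon — a secondary carbocation. H2O is released.
Step 2: A 1,2-hydride shift from the adjacent sec-butyl carbon moves the positive charge from the secondary centre to an adjacent carbon, generating a more stable tertiary carbocation.
Step 3: Nucleophilic capture of the cation by H2O produces the protonated alcohol (an oxonium ion).
Step 4: Deprotonation of the oxonium ion by a water molecule delivers the neutral alcohol and regenerates the acid catalyst.
Total: 4 elementary steps.

4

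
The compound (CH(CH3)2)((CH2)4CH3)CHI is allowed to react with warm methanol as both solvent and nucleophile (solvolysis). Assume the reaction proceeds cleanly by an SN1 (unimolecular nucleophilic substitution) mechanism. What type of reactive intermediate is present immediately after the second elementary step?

tertiary carbocation

Step 1: Ionisation: the C–I σ-bond cleaves heterolytically; both bonding electrons depart with I⁻, leaving a secondary carbocation at the α-carbon.
Step 2: A 1,2-hydride shift from the adjacent isopropyl carbon moves the positive charge from the secondary centre to an adjacent carbon, generating a more stable tertiary carbocation.
After step 2 the species present is a tertiary carbocation.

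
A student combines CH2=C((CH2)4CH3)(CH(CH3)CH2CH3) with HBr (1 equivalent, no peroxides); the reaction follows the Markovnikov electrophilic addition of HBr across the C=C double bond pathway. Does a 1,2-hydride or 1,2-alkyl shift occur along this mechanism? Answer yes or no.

no

The first-formed carbocation is tertiary.
No single 1,2-shift to an adjacent carbon would produce a more-substituted cation than the one already present, so no rearrangement occurs.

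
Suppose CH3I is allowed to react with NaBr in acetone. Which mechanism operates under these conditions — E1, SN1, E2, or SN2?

Conditions: a methyl substrate with a strong nucleophile in the polar aprotic solvent acetone.
These conditions are the textbook signature of the SN2 pathway.
An unhindered substrate with a strong nucleophile in a polar aprotic solvent favours one-step backside displacement.

SN2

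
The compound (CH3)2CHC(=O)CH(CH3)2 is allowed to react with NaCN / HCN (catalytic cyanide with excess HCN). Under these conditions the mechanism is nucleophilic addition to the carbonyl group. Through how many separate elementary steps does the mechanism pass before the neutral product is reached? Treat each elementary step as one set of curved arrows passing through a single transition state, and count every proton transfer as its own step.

Step 1: A lone pair / filled orbital on CN⁻ attacks the electrophilic carbonyl carbon; the π(C=O) electrons shift onto oxygen, producing a tetrahedral alkoxide intermediate.
Step 2: The alkoxide oxygen removes a proton from HCN present in the mixture, giving a cyanohydrin and regenerating CN⁻.
Total: 2 elementary steps.

2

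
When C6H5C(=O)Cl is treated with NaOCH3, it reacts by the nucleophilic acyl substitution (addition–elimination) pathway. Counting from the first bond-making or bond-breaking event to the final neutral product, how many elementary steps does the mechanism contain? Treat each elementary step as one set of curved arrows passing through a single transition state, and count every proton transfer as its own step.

Step 1: A lone pair on the O of CH3O⁻ attacks the electrophilic acyl carbon; the π(C=O) electrons move onto oxygen, giving a tetrahedral intermediate.
Step 2: An oxygen lone pair re-forms the C=O π bond as the C–Cl σ-bond breaks; Cl⁻ is expelled.
Total: 2 elementary steps.

2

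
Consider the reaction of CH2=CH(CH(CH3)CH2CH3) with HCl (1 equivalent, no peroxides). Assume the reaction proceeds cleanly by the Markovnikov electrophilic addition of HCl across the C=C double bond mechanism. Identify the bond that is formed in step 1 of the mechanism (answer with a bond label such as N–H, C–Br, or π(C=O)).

Step 1: Electrophilic addition begins with the π(C=C) electrons forming a bond to the proton of HCl. Following Markovnikov's rule, the resulting cation is secondary. The H–Cl bond breaks heterolytically, releasing Cl⁻.
The bond formed in this step is the C–H bond.

C–H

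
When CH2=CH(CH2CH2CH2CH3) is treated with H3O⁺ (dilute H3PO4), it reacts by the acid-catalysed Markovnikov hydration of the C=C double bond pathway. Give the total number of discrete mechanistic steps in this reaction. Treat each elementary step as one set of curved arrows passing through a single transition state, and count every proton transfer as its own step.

Step 1: Protonation of the alkene by H3O⁺: the π bond acts as the nucleophile and picks up H⁺, giving the more stable (Markovnikov) secondary carbocation. H2O is released.
(No 1,2-shift: no single shift to an adjacent carbon would give a more stable cation.)
Step 2: Nucleophilic capture of the cation by H2O produces the protonated alcohol (an oxonium ion).
Step 3: Proton transfer from the O–H of the oxonium ion to H2O completes the catalytic cycle and yields the alcohol.
Total: 3 elementary steps.

3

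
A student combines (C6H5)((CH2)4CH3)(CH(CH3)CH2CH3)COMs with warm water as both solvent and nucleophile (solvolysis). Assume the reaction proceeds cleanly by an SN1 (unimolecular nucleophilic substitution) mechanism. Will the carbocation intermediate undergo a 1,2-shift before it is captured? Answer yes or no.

The first-formed carbocation is tertiary.
No single 1,2-shift to an adjacent carbon would produce a more-substituted cation than the one already present, so no rearrangement occurs.

no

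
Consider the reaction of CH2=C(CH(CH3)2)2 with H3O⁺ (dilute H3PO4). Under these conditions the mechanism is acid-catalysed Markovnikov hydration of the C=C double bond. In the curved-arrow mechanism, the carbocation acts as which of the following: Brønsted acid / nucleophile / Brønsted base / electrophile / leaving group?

Step 2: Water acts as the nucleophile: an oxygen lone pair bonds to the cationic carbon, giving an oxonium-ion intermediate.
The carbocation accepts an electron pair into an empty or π* orbital — it is the electrophile.

electrophile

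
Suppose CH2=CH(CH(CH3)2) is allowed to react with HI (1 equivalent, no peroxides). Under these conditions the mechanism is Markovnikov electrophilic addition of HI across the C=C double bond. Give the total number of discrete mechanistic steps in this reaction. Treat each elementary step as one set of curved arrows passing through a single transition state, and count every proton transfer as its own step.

3

Step 1: Protonation of the alkene by HI: the π bond acts as the nucleophile and picks up H⁺, giving the more stable (Markovnikov) secondary carbocation. The H–I bond breaks heterolytically, releasing I⁻.
Step 2: Carbocation rearrangement: a 1,2-hydride shift from the adjacent isopropyl carbon converts the initially-formed secondary cation into the more stable tertiary cation.
Step 3: I⁻ captures the cation: a lone pair on I⁻ fills the empty p orbital, producing the alkyl halide product.
Total: 3 elementary steps.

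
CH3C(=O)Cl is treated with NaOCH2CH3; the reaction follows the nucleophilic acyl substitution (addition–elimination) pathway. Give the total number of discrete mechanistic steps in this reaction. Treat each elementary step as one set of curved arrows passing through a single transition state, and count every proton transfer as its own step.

Step 1: CH3CH2O⁻ adds to the carbonyl carbon; the C=O π electrons shift onto oxygen and a tetrahedral alkoxide intermediate forms.
Step 2: Elimination step: re-formation of the carbonyl π bond drives out Cl⁻, giving the new acyl compound.
Total: 2 elementary steps.

2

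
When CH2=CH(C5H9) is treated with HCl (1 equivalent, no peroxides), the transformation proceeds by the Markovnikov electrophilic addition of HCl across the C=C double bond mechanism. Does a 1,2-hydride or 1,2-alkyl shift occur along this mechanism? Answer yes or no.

The first-formed carbocation is secondary.
The adjacent cyclopentyl carbon already bears 2 other carbon substituents and has a hydrogen to migrate; after a 1,2-hydride shift from that carbon the positive charge sits on a tertiary centre.
Tertiary is more stable than secondary, so the shift occurs.

yes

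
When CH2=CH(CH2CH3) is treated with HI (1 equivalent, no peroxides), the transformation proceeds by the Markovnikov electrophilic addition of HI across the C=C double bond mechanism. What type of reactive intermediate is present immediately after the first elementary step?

Step 1: Protonation of the alkene by HI: the π bond acts as the nucleophile and picks up H⁺, giving the more stable (Markovnikov) secondary carbocation. The H–I bond breaks heterolytically, releasing I⁻.
After step 1 the species present is a secondary carbocation.

secondary carbocation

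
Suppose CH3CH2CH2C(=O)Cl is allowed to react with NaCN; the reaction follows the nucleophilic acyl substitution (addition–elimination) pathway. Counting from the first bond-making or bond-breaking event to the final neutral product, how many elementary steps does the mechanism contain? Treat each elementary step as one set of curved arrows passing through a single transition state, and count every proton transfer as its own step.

2

Step 1: Nucleophilic addition of CN⁻ to the acyl carbon breaks the π(C=O) bond and yields a tetrahedral, anionic intermediate.
Step 2: Collapse of the tetrahedral intermediate: the alkoxide oxygen pushes its lone pair back to re-form C=O while Cl⁻ leaves.
Total: 2 elementary steps.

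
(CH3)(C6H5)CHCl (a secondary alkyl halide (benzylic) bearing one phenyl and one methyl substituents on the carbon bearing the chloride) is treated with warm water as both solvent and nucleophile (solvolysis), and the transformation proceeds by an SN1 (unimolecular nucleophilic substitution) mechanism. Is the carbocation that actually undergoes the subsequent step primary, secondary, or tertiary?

secondary

Step 1: Unassisted departure of Cl⁻ (taking the C–Cl bonding pair) generates a secondary carbocation.
No single 1,2-shift to an adjacent carbon would give a more-substituted cation, so no rearrangement occurs.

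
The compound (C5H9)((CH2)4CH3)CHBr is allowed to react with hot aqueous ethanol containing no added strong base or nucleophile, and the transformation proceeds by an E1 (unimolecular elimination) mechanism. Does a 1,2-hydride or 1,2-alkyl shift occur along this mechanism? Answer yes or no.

The first-formed carbocation is secondary.
The adjacent cyclopentyl carbon already bears 2 other carbon substituents and has a hydrogen to migrate; after a 1,2-hydride shift from that carbon the positive charge sits on a tertiary centre.
Tertiary is more stable than secondary, so the shift occurs.

yes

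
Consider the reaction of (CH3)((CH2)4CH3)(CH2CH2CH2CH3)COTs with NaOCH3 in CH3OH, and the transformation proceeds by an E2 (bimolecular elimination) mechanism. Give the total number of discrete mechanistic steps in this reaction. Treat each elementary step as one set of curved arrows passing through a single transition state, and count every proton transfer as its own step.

1

Step 1: The strong base CH3O⁻ removes a β-hydrogen; in the same concerted event the electrons of the breaking C–H bond form the new π(C=C) bond and the C–O σ-bond breaks, expelling TsO⁻. Anti-periplanar geometry; one transition state.
Total: 1 elementary step.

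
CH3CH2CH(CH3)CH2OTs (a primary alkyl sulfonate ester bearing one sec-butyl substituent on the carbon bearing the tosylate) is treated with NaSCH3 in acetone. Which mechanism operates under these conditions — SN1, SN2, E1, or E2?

Conditions: a primary substrate with a strong nucleophile in the polar aprotic solvent acetone.
These conditions are the textbook signature of the SN2 pathway.
An unhindered substrate with a strong nucleophile in a polar aprotic solvent favours one-step backside displacement.

SN2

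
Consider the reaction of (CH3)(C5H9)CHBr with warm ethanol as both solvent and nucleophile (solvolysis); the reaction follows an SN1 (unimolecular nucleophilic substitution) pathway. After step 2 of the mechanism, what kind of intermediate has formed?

tertiary carbocation

Step 1: Unassisted departure of Br⁻ (taking the C–Br bonding pair) generates a secondary carbocation.
Step 2: A 1,2-hydride shift from the adjacent cyclopentyl carbon moves the positive charge from the secondary centre to an adjacent carbon, generating a more stable tertiary carbocation.
After step 2 the species present is a tertiary carbocation.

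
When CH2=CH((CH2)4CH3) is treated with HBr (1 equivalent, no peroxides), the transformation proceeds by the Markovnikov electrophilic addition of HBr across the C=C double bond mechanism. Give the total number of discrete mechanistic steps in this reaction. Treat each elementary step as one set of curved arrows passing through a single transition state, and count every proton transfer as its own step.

2

Step 1: Protonation of the alkene by HBr: the π bond acts as the nucleophile and picks up H⁺, giving the more stable (Markovnikov) secondary carbocation. The H–Br bond breaks heterolytically, releasing Br⁻.
(No 1,2-shift: no single shift to an adjacent carbon would give a more stable cation.)
Step 2: Br⁻ captures the cation: a lone pair on Br⁻ fills the empty p orbital, producing the alkyl halide product.
Total: 2 elementary steps.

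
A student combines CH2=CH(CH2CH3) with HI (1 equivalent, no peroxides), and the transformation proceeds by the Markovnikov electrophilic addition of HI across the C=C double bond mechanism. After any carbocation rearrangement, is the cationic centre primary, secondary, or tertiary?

secondary

Step 1: Electrophilic addition begins with the π(C=C) electrons forming a bond to the proton of HI. Following Markovnikov's rule, the resulting cation is secondary. The H–I bond breaks heterolytically, releasing I⁻.
No single 1,2-shift to an adjacent carbon would give a more-substituted cation, so no rearrangement occurs.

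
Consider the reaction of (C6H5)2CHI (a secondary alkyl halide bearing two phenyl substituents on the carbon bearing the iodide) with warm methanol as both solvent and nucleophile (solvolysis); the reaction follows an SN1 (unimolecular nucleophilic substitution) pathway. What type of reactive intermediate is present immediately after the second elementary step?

oxonium ion

Step 1: The C–I bond breaks with both electrons going to the iodide; I⁻ leaves and a secondary carbocation remains.
Step 2: CH3OH donates an oxygen lone pair into the empty p orbital of the cation, giving a protonated ether (an oxonium ion).
After step 2 the species present is an oxonium ion.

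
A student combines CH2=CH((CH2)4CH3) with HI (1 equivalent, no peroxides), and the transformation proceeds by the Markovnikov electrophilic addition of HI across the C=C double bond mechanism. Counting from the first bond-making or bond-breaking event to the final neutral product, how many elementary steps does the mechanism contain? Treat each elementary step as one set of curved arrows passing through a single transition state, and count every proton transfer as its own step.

2

Step 1: Electrophilic addition begins with the π(C=C) electrons forming a bond to the proton of HI. Following Markovnikov's rule, the resulting cation is secondary. The H–I bond breaks heterolytically, releasing I⁻.
(No 1,2-shift: no single shift to an adjacent carbon would give a more stable cation.)
Step 2: The I⁻ anion donates a lone pair to the carbocation, forming the new C–I σ-bond and giving the neutral alkyl halide.
Total: 2 elementary steps.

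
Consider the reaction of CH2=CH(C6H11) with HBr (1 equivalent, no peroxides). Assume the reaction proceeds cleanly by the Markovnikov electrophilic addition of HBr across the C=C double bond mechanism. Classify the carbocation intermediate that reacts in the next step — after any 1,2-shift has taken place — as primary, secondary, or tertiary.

Step 1: The π electrons of the C=C bond attack a proton of HBr; Markovnikov addition places the new C–H on the less-substituted alkene carbon, so the positive charge ends up on the more-substituted carbon — a secondary carbocation. The H–Br bond breaks heterolytically, releasing Br⁻.
Step 2: Carbocation rearrangement: a 1,2-hydride shift from the adjacent cyclohexyl carbon converts the initially-formed secondary cation into the more stable tertiary cation.
The cation rearranges from secondary to tertiary via a 1,2-hydride shift from the adjacent cyclohexyl carbon; the tertiary cation is what reacts next.

tertiary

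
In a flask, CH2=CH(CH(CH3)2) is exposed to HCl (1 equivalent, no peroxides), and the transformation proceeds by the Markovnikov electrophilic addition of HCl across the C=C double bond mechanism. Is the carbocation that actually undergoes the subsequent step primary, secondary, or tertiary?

Step 1: Protonation of the alkene by HCl: the π bond acts as the nucleophile and picks up H⁺, giving the more stable (Markovnikov) secondary carbocation. The H–Cl bond breaks heterolytically, releasing Cl⁻.
Step 2: A hydride (H with its bonding pair) migrates from the adjacent isopropyl carbon to the cationic centre — a 1,2-hydride shift — upgrading the secondary cation to a tertiary one.
The cation rearranges from secondary to tertiary via a 1,2-hydride shift from the adjacent isopropyl carbon; the tertiary cation is what reacts next.

tertiary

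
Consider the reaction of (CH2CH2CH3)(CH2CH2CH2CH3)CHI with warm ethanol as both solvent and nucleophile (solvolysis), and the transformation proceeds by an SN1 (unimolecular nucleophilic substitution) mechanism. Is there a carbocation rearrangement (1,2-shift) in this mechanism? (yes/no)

The first-formed carbocation is secondary.
No single 1,2-shift to an adjacent carbon would produce a more-substituted cation than the one already present, so no rearrangement occurs.

no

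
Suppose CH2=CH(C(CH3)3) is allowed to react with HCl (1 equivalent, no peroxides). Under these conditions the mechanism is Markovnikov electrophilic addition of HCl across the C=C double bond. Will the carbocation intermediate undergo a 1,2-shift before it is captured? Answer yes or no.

The first-formed carbocation is secondary.
The adjacent tert-butyl carbon has no hydrogen but bears methyl groups; migration of one methyl with its bonding pair (a 1,2-methyl shift) places the charge on a tertiary centre.
Tertiary is more stable than secondary, so the shift occurs.

yes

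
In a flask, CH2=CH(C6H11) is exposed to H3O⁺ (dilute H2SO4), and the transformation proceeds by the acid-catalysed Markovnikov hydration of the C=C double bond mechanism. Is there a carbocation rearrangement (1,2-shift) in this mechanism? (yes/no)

yes

The first-formed carbocation is secondary.
The adjacent cyclohexyl carbon already bears 2 other carbon substituents and has a hydrogen to migrate; after a 1,2-hydride shift from that carbon the positive charge sits on a tertiary centre.
Tertiary is more stable than secondary, so the shift occurs.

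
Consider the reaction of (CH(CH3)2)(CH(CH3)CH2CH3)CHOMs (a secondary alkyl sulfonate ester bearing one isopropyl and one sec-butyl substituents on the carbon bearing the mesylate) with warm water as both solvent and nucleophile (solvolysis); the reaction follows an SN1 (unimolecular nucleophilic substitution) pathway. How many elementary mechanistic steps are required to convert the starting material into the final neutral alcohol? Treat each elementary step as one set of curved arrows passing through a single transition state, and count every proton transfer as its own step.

4

Step 1: Ionisation: the C–O σ-bond cleaves heterolytically; both bonding electrons depart with MsO⁻, leaving a secondary carbocation at the α-carbon.
Step 2: Carbocation rearrangement: a 1,2-hydride shift from the adjacent isopropyl carbon converts the initially-formed secondary cation into the more stable tertiary cation.
Step 3: A lone pair on the oxygen of H2O attacks the carbocation, forming a new C–O σ-bond and an oxonium ion.
Step 4: Proton transfer from the O–H of the oxonium ion to a solvent molecule delivers the neutral alcohol.
Total: 4 elementary steps.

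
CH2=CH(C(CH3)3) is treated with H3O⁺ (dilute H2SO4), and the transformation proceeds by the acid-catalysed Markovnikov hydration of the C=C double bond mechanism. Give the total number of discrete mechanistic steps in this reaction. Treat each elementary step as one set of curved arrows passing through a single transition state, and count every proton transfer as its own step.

Step 1: The π electrons of the C=C bond attack a proton of H3O⁺; Markovnikov addition places the new C–H on the less-substituted alkene carbon, so the positive charge ends up on the more-substituted carbon — a secondary carbocation. H2O is released.
Step 2: A methyl group with its bonding pair migrates from the adjacent tert-butyl carbon to the cationic centre — a 1,2-methyl shift — upgrading the secondary cation to a tertiary one.
Step 3: Nucleophilic capture of the cation by H2O produces the protonated alcohol (an oxonium ion).
Step 4: Proton transfer from the O–H of the oxonium ion to H2O completes the catalytic cycle and yields the alcohol.
Total: 4 elementary steps.

4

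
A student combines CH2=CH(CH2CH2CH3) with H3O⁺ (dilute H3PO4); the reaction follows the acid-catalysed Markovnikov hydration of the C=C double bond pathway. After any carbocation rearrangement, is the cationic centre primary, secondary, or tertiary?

Step 1: The π electrons of the C=C bond attack a proton of H3O⁺; Markovnikov addition places the new C–H on the less-substituted alkene carbon, so the positive charge ends up on the more-substituted carbon — a secondary carbocation. H2O is released.
No single 1,2-shift to an adjacent carbon would give a more-substituted cation, so no rearrangement occurs.

secondary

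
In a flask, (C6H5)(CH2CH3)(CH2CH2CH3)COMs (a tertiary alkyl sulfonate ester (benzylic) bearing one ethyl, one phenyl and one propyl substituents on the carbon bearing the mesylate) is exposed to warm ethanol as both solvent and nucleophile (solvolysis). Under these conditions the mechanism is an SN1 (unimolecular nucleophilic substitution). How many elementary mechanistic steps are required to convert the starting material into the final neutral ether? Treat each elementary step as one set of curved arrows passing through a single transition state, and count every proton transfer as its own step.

Step 1: Unassisted departure of MsO⁻ (taking the C–O bonding pair) generates a tertiary carbocation.
(No 1,2-shift: no single shift to an adjacent carbon would give a more stable cation.)
Step 2: CH3CH2OH donates an oxygen lone pair into the empty p orbital of the cation, giving a protonated ether (an oxonium ion).
Step 3: Deprotonation of the oxonium oxygen by solvent ethanol yields the neutral ether.
Total: 3 elementary steps.

3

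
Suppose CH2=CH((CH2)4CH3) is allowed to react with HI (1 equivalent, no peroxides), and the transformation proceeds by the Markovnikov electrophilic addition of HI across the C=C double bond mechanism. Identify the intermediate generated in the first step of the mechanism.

Step 1: The π electrons of the C=C bond attack a proton of HI; Markovnikov addition places the new C–H on the less-substituted alkene carbon, so the positive charge ends up on the more-substituted carbon — a secondary carbocation. The H–I bond breaks heterolytically, releasing I⁻.
After step 1 the species present is a secondary carbocation.

secondary carbocation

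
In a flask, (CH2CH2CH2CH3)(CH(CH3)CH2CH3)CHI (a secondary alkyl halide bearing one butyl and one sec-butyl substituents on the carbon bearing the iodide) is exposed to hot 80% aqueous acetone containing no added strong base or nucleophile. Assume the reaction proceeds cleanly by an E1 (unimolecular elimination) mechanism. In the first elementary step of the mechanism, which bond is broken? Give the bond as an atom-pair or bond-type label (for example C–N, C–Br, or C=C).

Step 1: Unassisted departure of I⁻ (taking the C–I bonding pair) generates a secondary carbocation.
The bond broken in this step is the C–I bond.

C–I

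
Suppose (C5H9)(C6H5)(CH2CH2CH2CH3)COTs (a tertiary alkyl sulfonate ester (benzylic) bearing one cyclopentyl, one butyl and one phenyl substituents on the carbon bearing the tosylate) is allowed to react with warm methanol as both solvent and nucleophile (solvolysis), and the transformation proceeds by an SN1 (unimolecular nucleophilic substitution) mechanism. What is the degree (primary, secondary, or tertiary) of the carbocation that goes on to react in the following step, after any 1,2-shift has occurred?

Step 1: Unassisted departure of TsO⁻ (taking the C–O bonding pair) generates a tertiary carbocation.
No single 1,2-shift to an adjacent carbon would give a more-substituted cation, so no rearrangement occurs.

tertiary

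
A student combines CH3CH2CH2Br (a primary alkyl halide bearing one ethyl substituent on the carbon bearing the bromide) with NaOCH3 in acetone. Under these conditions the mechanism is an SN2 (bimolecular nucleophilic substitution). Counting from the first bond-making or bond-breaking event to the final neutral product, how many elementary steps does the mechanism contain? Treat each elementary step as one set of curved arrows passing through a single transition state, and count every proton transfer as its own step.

1

Step 1: Backside attack by CH3O⁻ on the carbon bearing the bromide: the new C–O bond forms as the C–Br bond breaks, with Walden inversion at carbon.
Total: 1 elementary step.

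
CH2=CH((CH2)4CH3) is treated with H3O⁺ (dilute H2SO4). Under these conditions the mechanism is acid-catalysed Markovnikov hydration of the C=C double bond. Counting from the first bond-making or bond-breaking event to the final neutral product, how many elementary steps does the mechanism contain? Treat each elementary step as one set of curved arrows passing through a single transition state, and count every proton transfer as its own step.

3

Step 1: Protonation of the alkene by H3O⁺: the π bond acts as the nucleophile and picks up H⁺, giving the more stable (Markovnikov) secondary carbocation. H2O is released.
(No 1,2-shift: no single shift to an adjacent carbon would give a more stable cation.)
Step 2: Water acts as the nucleophile: an oxygen lone pair bonds to the cationic carbon, giving an oxonium-ion intermediate.
Step 3: Proton transfer from the O–H of the oxonium ion to H2O completes the catalytic cycle and yields the alcohol.
Total: 3 elementary steps.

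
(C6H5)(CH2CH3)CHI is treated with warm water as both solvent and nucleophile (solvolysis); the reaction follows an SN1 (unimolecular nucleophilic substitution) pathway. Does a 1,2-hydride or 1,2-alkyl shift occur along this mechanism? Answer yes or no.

The first-formed carbocation is secondary.
No single 1,2-shift to an adjacent carbon would produce a more-substituted cation than the one already present, so no rearrangement occurs.

no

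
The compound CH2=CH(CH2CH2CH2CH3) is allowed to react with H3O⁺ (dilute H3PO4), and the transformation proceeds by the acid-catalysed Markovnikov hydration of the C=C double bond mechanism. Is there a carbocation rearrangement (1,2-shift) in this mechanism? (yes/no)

no

The first-formed carbocation is secondary.
No single 1,2-shift to an adjacent carbon would produce a more-substituted cation than the one already present, so no rearrangement occurs.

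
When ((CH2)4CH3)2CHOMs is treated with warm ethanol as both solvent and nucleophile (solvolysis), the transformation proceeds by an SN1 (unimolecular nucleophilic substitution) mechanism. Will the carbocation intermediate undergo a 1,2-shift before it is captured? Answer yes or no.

no

The first-formed carbocation is secondary.
No single 1,2-shift to an adjacent carbon would produce a more-substituted cation than the one already present, so no rearrangement occurs.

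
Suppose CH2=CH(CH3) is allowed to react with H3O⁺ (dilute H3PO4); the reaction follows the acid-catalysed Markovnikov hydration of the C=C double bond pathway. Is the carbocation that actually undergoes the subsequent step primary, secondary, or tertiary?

secondary

Step 1: The π electrons of the C=C bond attack a proton of H3O⁺; Markovnikov addition places the new C–H on the less-substituted alkene carbon, so the positive charge ends up on the more-substituted carbon — a secondary carbocation. H2O is released.
No single 1,2-shift to an adjacent carbon would give a more-substituted cation, so no rearrangement occurs.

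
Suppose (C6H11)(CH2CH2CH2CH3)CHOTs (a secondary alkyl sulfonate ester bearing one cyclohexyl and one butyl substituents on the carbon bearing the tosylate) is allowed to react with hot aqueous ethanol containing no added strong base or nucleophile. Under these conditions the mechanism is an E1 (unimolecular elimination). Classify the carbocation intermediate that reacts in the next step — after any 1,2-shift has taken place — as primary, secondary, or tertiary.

Step 1: The C–O bond breaks with both electrons going to the tosylate; TsO⁻ leaves and a secondary carbocation remains.
Step 2: A 1,2-hydride shift from the adjacent cyclohexyl carbon moves the positive charge from the secondary centre to an adjacent carbon, generating a more stable tertiary carbocation.
The cation rearranges from secondary to tertiary via a 1,2-hydride shift from the adjacent cyclohexyl carbon; the tertiary cation is what reacts next.

tertiary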